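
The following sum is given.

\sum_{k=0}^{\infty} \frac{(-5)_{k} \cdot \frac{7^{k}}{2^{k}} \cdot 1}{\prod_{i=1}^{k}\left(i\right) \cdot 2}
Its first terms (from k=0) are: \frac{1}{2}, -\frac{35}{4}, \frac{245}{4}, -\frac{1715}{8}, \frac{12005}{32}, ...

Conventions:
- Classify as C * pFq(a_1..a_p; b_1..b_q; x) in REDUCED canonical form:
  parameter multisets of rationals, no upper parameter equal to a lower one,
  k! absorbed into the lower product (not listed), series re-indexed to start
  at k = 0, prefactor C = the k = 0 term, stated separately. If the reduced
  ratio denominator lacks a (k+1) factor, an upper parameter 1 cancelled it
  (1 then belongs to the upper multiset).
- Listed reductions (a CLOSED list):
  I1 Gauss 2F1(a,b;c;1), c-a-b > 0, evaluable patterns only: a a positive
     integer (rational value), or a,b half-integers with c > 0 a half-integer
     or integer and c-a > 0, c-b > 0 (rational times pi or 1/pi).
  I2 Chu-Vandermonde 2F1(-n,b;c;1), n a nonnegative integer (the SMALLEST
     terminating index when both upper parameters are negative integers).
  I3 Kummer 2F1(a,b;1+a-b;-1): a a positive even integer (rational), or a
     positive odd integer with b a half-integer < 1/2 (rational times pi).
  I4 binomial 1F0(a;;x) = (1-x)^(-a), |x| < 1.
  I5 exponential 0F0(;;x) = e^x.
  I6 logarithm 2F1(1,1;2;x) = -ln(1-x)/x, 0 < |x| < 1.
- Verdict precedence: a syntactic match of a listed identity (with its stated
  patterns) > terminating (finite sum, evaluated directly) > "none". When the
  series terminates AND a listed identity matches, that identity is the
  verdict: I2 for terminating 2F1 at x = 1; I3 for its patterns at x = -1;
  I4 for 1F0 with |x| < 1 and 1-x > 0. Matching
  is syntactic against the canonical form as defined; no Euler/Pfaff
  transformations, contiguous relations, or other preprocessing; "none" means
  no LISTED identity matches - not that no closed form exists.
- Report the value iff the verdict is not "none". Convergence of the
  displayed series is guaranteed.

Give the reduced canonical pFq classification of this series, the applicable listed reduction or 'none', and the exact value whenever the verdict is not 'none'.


Canonical form: C = \frac{1}{2} times 1F0 with upper {-5}, lower {-}, x = \frac{7}{2}. Verdict: terminating - upper parameter -5 makes this a finite sum (last index 5), evaluated exactly. Its exact value is -\frac{3125}{64}.

Key observation: with t_0 = \frac{1}{2}, the two k-th powers (C = 1/2, x = 7/2) combine into one argument.
Ratio: r(k) = \frac{7}{2} * (k-5) / [(k+1)] - rational in k, leading ratio \frac{7}{2}; with t_0 = \frac{1}{2}, classification follows.


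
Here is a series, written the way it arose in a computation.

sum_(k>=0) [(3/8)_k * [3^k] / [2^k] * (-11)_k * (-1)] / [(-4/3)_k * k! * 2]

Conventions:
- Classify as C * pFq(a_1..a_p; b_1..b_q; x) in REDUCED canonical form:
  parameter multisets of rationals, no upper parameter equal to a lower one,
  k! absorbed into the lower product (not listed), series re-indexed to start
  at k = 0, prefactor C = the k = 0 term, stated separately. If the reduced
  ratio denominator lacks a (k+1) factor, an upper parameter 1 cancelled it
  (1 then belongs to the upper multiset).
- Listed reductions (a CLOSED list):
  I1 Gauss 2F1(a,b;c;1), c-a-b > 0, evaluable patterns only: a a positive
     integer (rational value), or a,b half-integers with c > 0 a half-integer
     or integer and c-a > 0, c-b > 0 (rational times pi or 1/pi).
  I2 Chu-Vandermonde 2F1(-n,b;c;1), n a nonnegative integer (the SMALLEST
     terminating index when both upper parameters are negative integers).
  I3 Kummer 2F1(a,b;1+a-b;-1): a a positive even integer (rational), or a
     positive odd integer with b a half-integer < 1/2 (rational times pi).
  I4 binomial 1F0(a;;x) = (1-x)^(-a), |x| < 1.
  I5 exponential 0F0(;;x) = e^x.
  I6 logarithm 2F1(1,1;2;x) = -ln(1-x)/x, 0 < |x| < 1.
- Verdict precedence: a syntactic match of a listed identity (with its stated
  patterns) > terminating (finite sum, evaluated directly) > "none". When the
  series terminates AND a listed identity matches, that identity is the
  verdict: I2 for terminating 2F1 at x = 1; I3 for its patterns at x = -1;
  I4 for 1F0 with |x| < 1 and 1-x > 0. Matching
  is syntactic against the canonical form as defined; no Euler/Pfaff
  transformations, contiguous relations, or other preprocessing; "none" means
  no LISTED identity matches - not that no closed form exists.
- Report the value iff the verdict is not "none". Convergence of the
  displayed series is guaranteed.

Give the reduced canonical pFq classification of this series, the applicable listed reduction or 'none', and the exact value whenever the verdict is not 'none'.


x = 3/2 here; the reduced form reads 2F1, upper {-11, 3/8}, lower {-4/3}, C = -1/2. Verdict: terminating - the sum ends at index 11 because -11 is a negative integer; exact evaluation follows. Value: -1129193424115478417/10772610308670226432.

Key step: t_0 = -1/2 here, and the constant factors (prefactor -1/2) combine into one prefactor.
Adjacent-term ratio: r(k) = (3/2) * (k-11) (k+3/8) / [(k-4/3) (k+1)] ; factor over Q: parameters, x = (3/2), and C = -1/2.


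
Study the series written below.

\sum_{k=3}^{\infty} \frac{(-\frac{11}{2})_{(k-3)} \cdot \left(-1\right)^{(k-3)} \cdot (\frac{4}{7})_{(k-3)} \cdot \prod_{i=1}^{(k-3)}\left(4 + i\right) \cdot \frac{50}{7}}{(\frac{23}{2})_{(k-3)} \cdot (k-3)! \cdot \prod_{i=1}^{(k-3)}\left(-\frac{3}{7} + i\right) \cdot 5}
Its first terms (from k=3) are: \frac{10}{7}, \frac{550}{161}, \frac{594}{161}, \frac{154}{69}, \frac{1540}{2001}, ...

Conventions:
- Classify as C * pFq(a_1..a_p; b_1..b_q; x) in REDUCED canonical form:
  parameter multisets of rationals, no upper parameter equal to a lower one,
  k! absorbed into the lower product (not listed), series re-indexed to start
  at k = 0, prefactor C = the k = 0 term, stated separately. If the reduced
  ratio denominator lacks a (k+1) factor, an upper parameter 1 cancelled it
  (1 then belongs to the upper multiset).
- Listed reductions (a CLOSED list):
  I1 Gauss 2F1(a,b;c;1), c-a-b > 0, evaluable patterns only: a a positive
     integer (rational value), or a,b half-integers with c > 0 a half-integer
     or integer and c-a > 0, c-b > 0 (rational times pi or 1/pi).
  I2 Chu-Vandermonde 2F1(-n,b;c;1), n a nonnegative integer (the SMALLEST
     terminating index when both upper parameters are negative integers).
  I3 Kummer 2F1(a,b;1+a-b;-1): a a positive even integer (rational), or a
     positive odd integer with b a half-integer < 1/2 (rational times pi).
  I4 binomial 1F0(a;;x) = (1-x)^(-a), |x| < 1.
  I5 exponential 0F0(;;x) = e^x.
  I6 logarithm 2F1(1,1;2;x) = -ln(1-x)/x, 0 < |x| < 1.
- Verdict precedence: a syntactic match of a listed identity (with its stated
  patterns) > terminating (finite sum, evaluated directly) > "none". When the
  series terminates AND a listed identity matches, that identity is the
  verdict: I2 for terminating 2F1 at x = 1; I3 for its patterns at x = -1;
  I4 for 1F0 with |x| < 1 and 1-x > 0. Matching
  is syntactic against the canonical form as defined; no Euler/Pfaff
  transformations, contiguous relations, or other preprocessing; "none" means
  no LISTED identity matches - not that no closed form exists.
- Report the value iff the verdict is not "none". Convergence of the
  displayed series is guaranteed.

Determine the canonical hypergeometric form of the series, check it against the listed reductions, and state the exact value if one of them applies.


At argument -1: a 2F1 with upper {-\frac{11}{2}, 5}, lower {\frac{23}{2}}, scaled by C = \frac{10}{7}. Verdict: Kummer (I3) applies (x = -1; c = \frac{23}{2} equals 1+a-b for upper {-\frac{11}{2}, 5}: listed pattern). Value: \frac{31177575}{8388608} \cdot \pi.

Key observation: t_0 = \frac{10}{7} here, and the constant factors (prefactor 10/7) combine into one prefactor.
Consecutive-term ratio: r(k) = -1 * (k-\frac{11}{2}) (k+5) / [(k+\frac{23}{2}) (k+1)] - rational in k, leading ratio -1; with t_0 = \frac{10}{7}, classification follows.


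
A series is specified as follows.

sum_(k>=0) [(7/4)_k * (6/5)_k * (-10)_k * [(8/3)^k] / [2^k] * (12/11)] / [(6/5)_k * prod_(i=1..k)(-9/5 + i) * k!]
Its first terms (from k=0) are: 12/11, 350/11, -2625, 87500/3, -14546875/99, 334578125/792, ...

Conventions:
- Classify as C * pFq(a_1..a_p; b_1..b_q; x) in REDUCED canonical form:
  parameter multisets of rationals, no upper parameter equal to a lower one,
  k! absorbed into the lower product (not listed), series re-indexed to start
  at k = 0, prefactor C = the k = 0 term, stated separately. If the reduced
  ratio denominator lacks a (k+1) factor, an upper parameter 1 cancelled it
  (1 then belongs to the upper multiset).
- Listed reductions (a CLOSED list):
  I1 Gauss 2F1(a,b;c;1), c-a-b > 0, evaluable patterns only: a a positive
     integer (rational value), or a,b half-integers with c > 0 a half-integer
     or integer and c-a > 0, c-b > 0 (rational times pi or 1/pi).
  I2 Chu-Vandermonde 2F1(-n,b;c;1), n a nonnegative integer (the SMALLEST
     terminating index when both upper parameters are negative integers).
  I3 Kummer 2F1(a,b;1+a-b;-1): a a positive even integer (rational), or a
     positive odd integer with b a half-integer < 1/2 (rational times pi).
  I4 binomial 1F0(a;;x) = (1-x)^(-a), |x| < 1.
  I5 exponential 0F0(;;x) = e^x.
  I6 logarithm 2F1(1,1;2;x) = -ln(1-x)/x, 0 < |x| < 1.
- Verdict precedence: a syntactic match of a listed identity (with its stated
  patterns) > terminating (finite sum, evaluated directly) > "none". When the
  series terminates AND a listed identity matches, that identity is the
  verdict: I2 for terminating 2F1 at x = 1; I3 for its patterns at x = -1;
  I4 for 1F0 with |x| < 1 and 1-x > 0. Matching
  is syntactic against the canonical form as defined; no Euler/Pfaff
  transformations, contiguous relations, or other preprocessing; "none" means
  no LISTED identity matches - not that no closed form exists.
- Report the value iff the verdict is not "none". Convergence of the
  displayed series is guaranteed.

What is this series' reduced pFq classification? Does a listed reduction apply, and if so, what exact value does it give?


At argument 4/3: a 2F1 with upper {-10, 7/4}, lower {-4/5}, scaled by C = 12/11. Verdict: terminating (-10 upstairs). 11 nonzero terms in all; added directly. Sum: -10891991639/9847588608.

Key observation: with t_0 = 12/11, the parameter 6/5 appears in both the upper and lower lists and cancels.
Term ratio: r(k) = (4/3) * (k-10) (k+7/4) / [(k-4/5) (k+1)] - rational; roots negated = parameters, x = (4/3), C = 12/11.


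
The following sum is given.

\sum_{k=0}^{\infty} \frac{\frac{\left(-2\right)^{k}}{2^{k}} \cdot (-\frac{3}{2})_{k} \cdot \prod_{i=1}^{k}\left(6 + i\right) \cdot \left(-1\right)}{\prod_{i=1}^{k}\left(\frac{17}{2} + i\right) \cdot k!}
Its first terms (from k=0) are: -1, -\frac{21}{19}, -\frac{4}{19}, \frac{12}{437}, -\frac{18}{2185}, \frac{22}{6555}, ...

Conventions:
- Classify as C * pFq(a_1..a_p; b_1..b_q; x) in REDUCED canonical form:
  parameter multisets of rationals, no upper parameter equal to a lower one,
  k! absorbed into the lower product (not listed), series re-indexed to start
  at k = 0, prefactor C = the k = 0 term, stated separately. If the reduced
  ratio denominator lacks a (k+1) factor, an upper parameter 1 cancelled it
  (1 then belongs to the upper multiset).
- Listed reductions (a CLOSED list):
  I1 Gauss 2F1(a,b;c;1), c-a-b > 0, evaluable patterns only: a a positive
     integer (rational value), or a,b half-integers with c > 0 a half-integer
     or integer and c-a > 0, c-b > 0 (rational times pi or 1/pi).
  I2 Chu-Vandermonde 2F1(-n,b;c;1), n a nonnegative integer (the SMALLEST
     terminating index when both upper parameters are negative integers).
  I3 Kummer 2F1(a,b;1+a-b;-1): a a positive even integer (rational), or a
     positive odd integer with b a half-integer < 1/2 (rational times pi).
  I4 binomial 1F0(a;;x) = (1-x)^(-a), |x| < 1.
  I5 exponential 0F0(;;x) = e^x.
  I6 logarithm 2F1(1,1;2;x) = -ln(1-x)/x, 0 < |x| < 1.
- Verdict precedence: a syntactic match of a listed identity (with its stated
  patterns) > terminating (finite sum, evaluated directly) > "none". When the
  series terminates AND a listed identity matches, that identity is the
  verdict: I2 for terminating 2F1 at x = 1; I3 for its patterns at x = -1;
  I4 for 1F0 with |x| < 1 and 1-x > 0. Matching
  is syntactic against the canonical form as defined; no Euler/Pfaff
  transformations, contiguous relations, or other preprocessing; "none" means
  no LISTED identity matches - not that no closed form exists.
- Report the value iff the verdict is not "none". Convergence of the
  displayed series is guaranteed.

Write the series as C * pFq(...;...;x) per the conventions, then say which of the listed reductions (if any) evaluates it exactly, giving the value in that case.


With C = -1: the canonical form is 2F1(-\frac{3}{2}, 7; \frac{19}{2}; -1). Verdict at x = -1: Kummer's theorem (I3) matches (x = -1; c = \frac{19}{2} equals 1+a-b for upper {-\frac{3}{2}, 7}: listed pattern). Sum: \left(-\frac{765765}{1048576}\right) \cdot \pi.

Key observation: from the first term -1: the lower running product (C = -1) is a rising factorial.
Consecutive-term ratio: r(k) = -1 * (k-\frac{3}{2}) (k+7) / [(k+\frac{19}{2}) (k+1)] - rational; roots negated = parameters, x = -1, C = -1.


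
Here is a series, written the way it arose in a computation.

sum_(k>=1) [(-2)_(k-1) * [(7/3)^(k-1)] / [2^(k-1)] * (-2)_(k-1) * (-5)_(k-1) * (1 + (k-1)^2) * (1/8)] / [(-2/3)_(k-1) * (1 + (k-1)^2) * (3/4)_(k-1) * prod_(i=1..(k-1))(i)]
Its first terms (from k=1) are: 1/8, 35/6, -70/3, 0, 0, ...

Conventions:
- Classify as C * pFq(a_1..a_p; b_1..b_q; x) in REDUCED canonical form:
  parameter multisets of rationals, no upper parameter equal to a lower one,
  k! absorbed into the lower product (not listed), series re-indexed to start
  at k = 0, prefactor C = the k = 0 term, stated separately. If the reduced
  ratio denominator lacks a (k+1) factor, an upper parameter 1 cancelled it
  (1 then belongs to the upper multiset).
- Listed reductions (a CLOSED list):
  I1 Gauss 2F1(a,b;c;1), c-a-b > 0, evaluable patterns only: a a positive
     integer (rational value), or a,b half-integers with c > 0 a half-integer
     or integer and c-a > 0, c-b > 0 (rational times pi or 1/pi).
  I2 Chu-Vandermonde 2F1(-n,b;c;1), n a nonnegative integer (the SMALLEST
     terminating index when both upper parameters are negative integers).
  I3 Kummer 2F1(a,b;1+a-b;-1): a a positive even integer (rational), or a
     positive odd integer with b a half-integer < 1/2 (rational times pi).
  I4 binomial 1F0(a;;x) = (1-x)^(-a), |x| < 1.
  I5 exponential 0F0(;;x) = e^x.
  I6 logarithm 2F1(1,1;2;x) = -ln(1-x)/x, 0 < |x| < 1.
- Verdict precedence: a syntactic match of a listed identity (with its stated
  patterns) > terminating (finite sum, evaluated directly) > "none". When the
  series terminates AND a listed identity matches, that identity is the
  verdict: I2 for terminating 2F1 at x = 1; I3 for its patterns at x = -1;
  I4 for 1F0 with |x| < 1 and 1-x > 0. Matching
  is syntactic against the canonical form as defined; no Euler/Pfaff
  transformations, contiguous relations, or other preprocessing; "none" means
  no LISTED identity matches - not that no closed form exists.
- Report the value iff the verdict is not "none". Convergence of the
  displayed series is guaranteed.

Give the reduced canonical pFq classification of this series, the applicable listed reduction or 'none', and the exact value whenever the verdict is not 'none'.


With C = 1/8: the canonical form is 3F2(-5, -2, -2; -2/3, 3/4; 7/6). Verdict: terminating at k = 2: the factor (-2)_k kills every later term; summing the 3 survivors is exact. Exact value: -139/8.

Structural cue: t_0 being 1/8, k^2 + 1 divides numerator and denominator alike; prefactor 1/8 after cancelling.
Consecutive-term ratio: r(k) = (7/6) * (k-5) (k-2) (k-2) / [(k-2/3) (k+3/4) (k+1)] - rational in k. x = (7/6); t_0 = 1/8; negate the roots.


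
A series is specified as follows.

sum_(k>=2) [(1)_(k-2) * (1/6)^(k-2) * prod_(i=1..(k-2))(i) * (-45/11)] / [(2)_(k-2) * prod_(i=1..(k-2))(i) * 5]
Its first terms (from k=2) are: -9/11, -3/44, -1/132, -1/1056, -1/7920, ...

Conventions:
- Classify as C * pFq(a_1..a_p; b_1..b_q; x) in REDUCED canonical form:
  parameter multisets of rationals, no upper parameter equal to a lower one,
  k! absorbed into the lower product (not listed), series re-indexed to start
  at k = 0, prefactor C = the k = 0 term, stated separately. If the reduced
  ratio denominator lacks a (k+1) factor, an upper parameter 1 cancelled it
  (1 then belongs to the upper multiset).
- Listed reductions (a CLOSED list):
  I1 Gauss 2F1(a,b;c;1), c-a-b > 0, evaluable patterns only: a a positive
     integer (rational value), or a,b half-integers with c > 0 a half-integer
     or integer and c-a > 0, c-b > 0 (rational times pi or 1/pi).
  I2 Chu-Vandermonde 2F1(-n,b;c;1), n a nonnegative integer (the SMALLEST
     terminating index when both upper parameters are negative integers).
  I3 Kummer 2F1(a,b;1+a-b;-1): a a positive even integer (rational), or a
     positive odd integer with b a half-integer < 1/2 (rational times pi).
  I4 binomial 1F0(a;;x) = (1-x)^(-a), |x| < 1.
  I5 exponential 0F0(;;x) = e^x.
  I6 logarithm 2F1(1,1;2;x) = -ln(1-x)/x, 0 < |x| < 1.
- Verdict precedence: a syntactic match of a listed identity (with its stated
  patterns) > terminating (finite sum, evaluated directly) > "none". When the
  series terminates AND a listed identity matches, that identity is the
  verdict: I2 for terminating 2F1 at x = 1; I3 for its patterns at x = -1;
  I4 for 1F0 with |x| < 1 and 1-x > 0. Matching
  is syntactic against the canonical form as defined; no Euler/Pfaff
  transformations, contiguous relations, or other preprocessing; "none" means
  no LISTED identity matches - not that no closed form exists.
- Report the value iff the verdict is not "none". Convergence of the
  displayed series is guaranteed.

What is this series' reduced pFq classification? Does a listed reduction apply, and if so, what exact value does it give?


Canonical form: C = -9/11 times 2F1 with upper {1, 1}, lower {2}, x = 1/6. Verdict at x = 1/6: the I6 logarithm reduction matches (the logarithm: parameters (1,1;2), x = 1/6). Hence: (54/11) * ln(5/6).

Key observation: x = (1/6) and the product of the first k integers (C = -9/11, x = 1/6) is k!.
Term ratio: r(k) = (1/6) * (k+1) (k+1) / [(k+2) (k+1)] - poly over poly, x = (1/6) from leading terms; C = -9/11 at k = 0.


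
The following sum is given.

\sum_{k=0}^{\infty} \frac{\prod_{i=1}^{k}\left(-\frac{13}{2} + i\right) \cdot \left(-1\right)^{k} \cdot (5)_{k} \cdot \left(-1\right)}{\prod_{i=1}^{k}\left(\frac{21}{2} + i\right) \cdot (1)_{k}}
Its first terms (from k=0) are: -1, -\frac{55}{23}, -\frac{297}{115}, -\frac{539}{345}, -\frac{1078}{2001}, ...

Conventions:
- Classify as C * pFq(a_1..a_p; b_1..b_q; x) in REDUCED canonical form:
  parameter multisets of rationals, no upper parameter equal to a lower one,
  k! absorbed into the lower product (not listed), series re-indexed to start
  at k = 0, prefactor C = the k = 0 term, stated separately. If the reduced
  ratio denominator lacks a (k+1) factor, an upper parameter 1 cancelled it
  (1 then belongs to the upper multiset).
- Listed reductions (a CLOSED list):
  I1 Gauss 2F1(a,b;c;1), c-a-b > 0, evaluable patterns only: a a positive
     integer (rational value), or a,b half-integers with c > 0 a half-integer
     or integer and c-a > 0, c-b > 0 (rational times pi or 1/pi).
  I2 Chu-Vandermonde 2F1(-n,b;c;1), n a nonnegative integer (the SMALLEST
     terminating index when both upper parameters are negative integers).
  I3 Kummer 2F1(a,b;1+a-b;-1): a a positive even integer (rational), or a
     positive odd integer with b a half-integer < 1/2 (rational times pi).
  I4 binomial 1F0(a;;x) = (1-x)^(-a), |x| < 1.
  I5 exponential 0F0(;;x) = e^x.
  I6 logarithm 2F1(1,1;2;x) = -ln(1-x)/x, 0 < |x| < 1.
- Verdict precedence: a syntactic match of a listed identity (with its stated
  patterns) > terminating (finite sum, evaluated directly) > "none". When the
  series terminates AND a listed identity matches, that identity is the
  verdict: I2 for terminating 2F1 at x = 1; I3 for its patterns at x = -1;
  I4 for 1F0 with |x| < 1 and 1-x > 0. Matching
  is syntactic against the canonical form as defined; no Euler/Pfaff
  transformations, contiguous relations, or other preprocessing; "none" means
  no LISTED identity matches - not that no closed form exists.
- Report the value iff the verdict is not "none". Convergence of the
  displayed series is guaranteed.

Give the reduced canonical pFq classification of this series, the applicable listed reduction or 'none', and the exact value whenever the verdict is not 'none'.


This is -1 * 2F1(-\frac{11}{2}, 5; \frac{23}{2}; -1) in reduced canonical form. Verdict: the Kummer evaluation I3 applies (x = -1; c = \frac{23}{2} equals 1+a-b for upper {-\frac{11}{2}, 5}: listed pattern). Value: \left(-\frac{43648605}{16777216}\right) \cdot \pi.

Key step: t_0 being -1, the running product (C = -1, x = -1) telescopes to a rising factorial.
Term ratio: r(k) = -1 * (k-\frac{11}{2}) (k+5) / [(k+\frac{23}{2}) (k+1)] - rational in k, leading ratio -1; with t_0 = -1, classification follows.


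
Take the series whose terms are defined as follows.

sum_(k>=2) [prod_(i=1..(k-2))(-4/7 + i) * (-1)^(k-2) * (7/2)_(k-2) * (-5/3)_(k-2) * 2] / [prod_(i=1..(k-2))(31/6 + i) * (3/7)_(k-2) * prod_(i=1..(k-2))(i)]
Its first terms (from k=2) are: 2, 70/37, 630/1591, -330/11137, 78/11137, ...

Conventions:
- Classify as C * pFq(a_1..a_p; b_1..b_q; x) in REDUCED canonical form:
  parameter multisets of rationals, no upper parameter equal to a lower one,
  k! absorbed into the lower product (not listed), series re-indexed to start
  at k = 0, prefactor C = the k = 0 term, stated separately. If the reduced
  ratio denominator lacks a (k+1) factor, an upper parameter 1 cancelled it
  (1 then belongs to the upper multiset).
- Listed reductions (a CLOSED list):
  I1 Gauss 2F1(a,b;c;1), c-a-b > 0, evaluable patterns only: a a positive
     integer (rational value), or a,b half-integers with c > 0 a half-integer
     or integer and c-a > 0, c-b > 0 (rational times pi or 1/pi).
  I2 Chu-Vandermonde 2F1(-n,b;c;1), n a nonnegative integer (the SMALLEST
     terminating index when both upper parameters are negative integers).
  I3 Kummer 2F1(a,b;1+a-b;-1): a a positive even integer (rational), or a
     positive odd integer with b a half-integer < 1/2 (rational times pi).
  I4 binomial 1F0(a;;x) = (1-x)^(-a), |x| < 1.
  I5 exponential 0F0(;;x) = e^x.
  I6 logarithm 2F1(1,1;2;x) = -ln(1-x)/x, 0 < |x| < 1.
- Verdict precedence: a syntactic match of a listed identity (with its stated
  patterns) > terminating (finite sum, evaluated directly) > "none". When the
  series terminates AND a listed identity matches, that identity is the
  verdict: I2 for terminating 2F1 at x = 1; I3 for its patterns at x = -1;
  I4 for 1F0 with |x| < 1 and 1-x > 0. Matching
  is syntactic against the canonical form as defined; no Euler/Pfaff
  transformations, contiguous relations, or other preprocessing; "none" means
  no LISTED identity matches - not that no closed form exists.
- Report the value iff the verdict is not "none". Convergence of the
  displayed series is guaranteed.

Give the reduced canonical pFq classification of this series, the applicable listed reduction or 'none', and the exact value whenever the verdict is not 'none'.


With C = 2: the canonical form is 2F1(-5/3, 7/2; 37/6; -1). Verdict: none. No listed pattern accepts 2F1(-5/3, 7/2; 37/6; -1).

Structural cue: with t_0 = 2, the product of the first k integers (C = 2) is k!.
Adjacent-term ratio: r(k) = (-1) * (k-5/3) (k+7/2) / [(k+37/6) (k+1)] ; factor over Q: parameters, x = (-1), and C = 2.


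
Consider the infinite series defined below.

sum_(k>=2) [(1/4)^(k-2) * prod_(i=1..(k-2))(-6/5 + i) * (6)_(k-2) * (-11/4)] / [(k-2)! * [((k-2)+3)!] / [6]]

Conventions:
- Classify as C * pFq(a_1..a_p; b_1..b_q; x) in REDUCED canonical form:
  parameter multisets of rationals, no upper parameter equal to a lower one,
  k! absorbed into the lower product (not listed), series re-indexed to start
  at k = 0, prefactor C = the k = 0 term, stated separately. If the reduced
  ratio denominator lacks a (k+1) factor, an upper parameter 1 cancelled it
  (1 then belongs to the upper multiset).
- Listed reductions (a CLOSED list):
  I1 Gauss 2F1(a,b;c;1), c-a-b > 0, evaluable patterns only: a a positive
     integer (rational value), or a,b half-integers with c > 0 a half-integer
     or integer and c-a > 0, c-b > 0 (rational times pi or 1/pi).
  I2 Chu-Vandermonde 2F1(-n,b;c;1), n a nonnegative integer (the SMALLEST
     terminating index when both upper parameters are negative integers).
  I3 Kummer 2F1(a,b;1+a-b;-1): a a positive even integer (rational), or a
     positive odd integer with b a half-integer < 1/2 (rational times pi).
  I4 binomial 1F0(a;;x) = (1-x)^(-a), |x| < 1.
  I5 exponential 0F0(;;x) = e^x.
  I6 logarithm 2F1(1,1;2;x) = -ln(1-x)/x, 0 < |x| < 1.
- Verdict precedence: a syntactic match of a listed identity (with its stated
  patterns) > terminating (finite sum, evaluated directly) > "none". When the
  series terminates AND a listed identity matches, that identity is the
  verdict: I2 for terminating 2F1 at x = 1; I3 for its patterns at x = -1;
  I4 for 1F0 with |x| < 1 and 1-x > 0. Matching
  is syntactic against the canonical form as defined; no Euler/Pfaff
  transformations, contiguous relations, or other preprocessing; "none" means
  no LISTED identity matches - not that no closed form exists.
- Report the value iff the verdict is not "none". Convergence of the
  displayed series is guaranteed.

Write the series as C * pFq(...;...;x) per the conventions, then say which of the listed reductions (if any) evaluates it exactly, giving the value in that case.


Canonical form: C = -11/4 times 2F1 with upper {-1/5, 6}, lower {4}, x = 1/4. Verdict: none. No listed pattern accepts 2F1(-1/5, 6; 4; 1/4).

Key observation: from the first term -11/4: the denominator's factorial ratio (prefactor -11/4) is a lower Pochhammer.
Term ratio: r(k) = (1/4) * (k-1/5) (k+6) / [(k+4) (k+1)] - rational; roots negated = parameters, x = (1/4), C = -11/4.


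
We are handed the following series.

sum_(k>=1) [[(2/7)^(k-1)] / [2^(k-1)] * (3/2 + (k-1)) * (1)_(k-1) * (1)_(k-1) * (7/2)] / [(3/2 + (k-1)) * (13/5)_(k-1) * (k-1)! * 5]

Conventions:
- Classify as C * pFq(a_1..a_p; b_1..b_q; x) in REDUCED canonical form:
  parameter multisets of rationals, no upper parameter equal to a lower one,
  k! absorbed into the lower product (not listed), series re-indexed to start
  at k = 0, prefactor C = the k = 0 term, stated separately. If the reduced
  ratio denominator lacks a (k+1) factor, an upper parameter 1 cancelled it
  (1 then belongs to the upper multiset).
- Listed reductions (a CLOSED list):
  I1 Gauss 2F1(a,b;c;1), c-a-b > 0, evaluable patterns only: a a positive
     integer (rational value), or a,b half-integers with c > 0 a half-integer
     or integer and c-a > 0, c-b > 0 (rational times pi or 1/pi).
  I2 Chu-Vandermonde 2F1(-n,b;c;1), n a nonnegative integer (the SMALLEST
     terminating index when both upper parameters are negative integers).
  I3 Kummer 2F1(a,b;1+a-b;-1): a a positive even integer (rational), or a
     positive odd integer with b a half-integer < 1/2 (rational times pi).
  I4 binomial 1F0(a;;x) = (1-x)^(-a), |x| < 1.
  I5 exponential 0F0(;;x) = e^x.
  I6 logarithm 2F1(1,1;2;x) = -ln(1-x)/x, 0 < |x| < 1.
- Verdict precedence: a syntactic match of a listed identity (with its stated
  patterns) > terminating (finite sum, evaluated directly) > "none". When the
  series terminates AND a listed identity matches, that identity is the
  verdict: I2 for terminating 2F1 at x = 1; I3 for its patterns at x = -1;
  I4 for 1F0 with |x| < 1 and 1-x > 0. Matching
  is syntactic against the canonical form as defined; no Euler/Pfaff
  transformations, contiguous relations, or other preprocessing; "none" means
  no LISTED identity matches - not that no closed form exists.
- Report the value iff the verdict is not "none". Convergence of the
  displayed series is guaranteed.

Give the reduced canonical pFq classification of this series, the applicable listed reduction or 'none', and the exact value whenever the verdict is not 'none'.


With C = 7/10: the canonical form is 2F1(1, 1; 13/5; 1/7). Verdict: none. Every listed pattern misses the 2F1 form at 1/7, upper {1, 1}.

First insight: x = (1/7) and the factor k + 3/2 cancels (top and bottom), leaving C = 7/10.
Ratio: r(k) = (1/7) * (k+1) (k+1) / [(k+13/5) (k+1)] ; factor over Q: parameters, x = (1/7), and C = 7/10.


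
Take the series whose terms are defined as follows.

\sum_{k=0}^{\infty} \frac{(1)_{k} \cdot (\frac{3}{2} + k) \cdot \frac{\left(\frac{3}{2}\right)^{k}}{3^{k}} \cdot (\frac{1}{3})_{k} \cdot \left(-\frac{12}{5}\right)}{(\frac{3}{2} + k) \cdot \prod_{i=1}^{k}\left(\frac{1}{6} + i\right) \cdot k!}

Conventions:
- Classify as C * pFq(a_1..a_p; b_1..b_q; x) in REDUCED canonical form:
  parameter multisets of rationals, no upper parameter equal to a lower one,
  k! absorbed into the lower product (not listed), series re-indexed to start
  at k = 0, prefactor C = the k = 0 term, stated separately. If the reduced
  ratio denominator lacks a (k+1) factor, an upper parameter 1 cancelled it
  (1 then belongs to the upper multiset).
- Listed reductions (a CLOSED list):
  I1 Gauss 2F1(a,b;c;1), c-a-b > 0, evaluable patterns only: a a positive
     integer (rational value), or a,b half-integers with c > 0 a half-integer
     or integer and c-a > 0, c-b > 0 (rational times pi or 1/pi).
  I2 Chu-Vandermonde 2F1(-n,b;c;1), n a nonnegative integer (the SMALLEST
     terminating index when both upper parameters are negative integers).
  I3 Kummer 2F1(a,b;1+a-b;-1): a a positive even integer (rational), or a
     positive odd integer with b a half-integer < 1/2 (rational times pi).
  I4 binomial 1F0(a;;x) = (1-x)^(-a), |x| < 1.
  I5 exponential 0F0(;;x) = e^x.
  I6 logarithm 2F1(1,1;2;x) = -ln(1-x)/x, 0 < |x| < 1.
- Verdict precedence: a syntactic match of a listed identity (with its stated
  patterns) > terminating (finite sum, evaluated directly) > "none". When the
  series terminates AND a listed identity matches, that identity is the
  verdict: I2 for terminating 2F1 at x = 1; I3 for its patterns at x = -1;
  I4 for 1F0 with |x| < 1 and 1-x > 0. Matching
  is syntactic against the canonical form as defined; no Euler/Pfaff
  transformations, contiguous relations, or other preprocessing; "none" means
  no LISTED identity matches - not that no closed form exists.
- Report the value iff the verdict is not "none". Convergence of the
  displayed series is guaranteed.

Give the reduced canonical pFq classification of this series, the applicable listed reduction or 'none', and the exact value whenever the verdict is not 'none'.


x = \frac{1}{2} here; the reduced form reads 2F1, upper {\frac{1}{3}, 1}, lower {\frac{7}{6}}, C = -\frac{12}{5}. Verdict: none - at argument \frac{1}{2} the multisets {\frac{1}{3}, 1} ; {\frac{7}{6}} match no listed identity.

First insight: from the first term -\frac{12}{5}: the two k-th powers (C = -12/5, x = 1/2) combine into one argument.
Adjacent-term ratio: r(k) = \frac{1}{2} * (k+\frac{1}{3}) (k+1) / [(k+\frac{7}{6}) (k+1)] - poly over poly, x = \frac{1}{2} from leading terms; C = -\frac{12}{5} at k = 0.


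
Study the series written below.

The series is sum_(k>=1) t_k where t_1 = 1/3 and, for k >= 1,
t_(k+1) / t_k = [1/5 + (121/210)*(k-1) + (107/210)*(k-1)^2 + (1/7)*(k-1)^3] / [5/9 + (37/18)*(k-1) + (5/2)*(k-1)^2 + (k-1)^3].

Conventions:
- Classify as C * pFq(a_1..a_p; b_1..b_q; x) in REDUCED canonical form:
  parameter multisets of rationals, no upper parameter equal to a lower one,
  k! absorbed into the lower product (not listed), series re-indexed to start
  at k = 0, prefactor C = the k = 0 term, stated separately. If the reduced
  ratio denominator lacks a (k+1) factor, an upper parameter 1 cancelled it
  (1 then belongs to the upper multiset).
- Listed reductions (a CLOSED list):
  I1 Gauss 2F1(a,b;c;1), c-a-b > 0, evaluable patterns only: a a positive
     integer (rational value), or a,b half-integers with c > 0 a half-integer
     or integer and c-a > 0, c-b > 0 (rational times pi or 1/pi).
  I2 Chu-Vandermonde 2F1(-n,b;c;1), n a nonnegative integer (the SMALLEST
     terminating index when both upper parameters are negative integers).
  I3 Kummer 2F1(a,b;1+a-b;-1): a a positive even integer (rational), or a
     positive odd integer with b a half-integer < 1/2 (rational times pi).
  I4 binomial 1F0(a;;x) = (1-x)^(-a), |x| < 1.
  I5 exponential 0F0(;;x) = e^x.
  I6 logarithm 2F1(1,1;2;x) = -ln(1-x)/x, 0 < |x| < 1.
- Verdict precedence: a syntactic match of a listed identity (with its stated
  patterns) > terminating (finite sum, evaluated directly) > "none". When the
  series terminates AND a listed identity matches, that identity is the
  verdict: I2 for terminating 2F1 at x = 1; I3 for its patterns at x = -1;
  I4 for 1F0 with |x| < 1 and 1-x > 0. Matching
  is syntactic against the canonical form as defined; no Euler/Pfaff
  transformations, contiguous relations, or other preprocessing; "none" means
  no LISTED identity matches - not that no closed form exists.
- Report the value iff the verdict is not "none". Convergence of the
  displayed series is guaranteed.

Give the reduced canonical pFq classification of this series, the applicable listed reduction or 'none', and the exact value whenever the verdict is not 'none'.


Prefactor 1/3, argument 1/7: 2F1 with upper {7/5, 3/2} over lower {5/6}. Verdict: none. A 2F1 with upper {7/5, 3/2} fits none of I1-I6 at x = 1/7; the sum runs forever.

Key observation: t_0 = 1/3 here, and roots of the ratio polynomials (C = 1/3) are the negated parameters.
Ratio: r(k) = (1/7) * (k+7/5) (k+3/2) / [(k+5/6) (k+1)] - rational in k, leading ratio (1/7); with t_0 = 1/3, classification follows.


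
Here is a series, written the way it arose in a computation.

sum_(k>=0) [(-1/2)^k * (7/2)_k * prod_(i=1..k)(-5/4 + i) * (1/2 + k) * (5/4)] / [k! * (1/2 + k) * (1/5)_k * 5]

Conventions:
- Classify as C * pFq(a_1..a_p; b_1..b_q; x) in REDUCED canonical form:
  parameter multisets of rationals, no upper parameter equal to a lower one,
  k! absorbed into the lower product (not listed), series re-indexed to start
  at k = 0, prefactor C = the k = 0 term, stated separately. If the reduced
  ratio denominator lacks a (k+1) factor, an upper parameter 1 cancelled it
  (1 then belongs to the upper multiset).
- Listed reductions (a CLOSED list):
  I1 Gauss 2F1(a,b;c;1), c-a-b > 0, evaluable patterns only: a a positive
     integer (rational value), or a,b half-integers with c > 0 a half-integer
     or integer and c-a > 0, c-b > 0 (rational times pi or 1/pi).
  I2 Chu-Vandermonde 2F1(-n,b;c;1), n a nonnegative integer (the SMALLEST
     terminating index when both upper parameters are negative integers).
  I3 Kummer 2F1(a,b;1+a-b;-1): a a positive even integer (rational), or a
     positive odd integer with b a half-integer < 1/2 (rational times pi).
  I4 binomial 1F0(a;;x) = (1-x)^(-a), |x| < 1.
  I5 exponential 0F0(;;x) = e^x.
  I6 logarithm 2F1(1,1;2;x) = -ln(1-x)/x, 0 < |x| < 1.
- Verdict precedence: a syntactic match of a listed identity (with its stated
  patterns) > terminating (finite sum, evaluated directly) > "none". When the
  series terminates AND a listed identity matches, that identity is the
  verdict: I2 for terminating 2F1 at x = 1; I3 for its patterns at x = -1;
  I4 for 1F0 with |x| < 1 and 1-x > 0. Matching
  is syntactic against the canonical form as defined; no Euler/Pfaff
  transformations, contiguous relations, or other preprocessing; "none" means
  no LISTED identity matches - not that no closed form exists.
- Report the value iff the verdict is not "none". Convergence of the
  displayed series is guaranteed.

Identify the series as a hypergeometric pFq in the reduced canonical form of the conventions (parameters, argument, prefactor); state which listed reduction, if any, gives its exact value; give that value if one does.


Key step: t_0 being 1/4, k + 1/2 divides numerator and denominator alike; prefactor 1/4 after cancelling.
Adjacent-term ratio: r(k) = (-1/2) * (k-1/4) (k+7/2) / [(k+1/5) (k+1)] ; factor over Q: parameters, x = (-1/2), and C = 1/4.

Classification (C = 1/4): 2F1 with upper {-1/4, 7/2}, lower {1/5}, argument x = -1/2. Verdict: none. Every listed pattern misses the 2F1 form at -1/2, upper {-1/4, 7/2}.


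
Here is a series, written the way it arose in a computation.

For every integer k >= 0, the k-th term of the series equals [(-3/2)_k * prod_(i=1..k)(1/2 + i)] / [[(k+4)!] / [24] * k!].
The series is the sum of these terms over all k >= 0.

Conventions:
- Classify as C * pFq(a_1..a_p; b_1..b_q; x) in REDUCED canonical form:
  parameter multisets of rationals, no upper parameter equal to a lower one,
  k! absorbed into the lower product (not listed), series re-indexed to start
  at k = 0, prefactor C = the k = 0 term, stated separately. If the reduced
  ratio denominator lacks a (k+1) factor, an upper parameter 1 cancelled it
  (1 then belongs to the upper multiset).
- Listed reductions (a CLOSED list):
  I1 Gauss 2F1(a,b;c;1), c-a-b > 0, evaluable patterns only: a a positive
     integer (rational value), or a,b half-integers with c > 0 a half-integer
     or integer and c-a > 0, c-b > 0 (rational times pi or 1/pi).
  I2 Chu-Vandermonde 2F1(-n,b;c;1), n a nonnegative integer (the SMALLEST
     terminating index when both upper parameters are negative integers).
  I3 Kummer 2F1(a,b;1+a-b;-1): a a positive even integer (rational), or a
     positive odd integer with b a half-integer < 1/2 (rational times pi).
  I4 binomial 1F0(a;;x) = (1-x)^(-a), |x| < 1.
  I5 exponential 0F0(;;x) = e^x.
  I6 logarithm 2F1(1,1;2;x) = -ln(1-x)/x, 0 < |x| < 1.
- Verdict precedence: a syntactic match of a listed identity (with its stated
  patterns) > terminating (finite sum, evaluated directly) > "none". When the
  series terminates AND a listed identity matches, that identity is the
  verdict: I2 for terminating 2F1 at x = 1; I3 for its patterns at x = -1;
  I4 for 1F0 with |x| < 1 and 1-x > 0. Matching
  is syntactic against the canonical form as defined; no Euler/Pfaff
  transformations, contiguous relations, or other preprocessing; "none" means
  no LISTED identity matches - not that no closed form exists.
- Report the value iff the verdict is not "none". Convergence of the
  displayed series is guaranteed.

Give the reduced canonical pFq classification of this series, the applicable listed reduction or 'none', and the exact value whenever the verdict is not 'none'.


Classification (C = 1): 2F1 with upper {-3/2, 3/2}, lower {5}, argument x = 1. Verdict: this is Gauss's theorem I1 (half-integer case) (x = 1; upper {-3/2, 3/2} half-integers, c = 5 in the evaluable pattern). Sum: (32768/17325) / pi.

The tell: x = 1 and the denominator's factorial ratio (prefactor 1) is a lower Pochhammer.
Consecutive-term ratio: r(k) = 1 * (k-3/2) (k+3/2) / [(k+5) (k+1)] - rational in k. x = 1; t_0 = 1; negate the roots.


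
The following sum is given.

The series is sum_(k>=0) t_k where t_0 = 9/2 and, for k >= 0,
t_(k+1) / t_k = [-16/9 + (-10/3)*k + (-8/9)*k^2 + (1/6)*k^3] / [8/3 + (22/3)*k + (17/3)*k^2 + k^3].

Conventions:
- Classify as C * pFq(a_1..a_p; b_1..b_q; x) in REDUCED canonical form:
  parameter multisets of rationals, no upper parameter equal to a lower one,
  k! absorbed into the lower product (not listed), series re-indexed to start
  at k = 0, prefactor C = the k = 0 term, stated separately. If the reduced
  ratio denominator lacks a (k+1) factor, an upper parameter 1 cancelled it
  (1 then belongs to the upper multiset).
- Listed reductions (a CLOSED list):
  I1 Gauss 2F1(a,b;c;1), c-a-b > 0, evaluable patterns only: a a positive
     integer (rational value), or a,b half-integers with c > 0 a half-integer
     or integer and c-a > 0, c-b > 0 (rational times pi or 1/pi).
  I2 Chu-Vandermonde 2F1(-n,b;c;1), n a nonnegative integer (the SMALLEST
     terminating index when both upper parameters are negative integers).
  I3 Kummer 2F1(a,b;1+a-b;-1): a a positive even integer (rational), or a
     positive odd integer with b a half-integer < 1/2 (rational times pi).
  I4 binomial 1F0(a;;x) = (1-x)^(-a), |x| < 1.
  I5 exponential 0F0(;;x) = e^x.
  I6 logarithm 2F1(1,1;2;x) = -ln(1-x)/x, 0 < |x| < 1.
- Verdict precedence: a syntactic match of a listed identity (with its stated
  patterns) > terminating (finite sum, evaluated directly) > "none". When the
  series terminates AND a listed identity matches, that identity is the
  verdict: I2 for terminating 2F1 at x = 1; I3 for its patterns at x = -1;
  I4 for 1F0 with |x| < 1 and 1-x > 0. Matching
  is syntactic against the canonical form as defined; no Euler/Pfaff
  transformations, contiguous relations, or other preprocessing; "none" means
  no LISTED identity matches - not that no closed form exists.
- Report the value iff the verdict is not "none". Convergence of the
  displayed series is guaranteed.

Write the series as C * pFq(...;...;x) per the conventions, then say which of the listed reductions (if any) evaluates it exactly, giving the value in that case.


Prefactor 9/2, argument 1/6: 2F1 with upper {-8, 2} over lower {4}. Verdict: terminating - no listed pattern fits, but -8 in the upper list cuts the series at k = 8; direct evaluation. Its exact value is 48203983/20528640.

Key observation: t_0 being 9/2, roots of the ratio polynomials (C = 9/2, x = 1/6) are the negated parameters.
Term ratio: r(k) = (1/6) * (k-8) (k+2) / [(k+4) (k+1)] - poly over poly, x = (1/6) from leading terms; C = 9/2 at k = 0.
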